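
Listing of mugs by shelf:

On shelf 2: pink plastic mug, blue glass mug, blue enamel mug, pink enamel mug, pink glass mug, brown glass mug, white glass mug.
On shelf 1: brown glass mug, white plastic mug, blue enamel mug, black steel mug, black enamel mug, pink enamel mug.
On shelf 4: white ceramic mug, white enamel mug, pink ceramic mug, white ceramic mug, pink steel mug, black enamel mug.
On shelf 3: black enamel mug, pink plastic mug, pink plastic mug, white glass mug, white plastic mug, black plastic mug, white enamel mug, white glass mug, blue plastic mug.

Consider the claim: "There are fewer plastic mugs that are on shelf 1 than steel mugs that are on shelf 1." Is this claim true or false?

False

|plastic mugs on shelf 1| = 1.
|steel mugs on shelf 1| = 1.
The claim requires 1 < 1, which does not hold.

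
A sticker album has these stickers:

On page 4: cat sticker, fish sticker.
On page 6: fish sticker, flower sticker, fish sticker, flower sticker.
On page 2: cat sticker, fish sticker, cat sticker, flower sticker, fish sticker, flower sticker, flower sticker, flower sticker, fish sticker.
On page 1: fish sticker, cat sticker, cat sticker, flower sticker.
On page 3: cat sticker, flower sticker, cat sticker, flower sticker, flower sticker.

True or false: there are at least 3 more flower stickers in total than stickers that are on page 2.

|flower stickers| = 10.
|stickers on page 2| = 9.
The claim requires 10 − 9 = 1 ≥ 3, which does not hold.

False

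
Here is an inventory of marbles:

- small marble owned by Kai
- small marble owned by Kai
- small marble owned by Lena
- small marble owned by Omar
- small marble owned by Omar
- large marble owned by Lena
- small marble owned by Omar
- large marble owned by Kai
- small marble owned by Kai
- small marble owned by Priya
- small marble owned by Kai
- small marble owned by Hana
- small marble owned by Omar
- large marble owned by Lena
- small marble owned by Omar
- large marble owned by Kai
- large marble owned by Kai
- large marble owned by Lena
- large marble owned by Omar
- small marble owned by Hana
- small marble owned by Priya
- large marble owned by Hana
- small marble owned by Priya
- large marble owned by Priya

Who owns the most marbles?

Counts by owner: Kai→7, Omar→6, Priya→4, Lena→4, Hana→3.
The maximum is 7, held uniquely by Kai.

Kai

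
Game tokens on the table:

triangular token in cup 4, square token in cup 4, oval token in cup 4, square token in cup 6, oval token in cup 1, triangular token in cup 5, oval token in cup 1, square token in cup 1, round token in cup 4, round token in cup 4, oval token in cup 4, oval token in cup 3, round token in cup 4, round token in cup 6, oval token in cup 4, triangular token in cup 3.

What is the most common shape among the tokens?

Counts by shape: oval 6, round 4, triangular 3, square 3.
The maximum is 6, held uniquely by oval.

oval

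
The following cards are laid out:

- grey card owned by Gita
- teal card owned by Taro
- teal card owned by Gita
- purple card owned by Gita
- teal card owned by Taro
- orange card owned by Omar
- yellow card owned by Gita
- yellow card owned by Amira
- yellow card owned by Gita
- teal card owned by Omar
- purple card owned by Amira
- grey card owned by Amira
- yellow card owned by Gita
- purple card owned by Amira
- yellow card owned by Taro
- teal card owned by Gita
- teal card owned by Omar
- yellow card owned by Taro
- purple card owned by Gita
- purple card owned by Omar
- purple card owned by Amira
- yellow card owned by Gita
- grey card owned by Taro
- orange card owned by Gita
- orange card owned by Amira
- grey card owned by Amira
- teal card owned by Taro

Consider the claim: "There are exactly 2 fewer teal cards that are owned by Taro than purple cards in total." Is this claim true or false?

Count of teal cards owned by Taro: 3.
There are 6 purple cards.
The claim requires 6 − 3 (= 3) to equal 2, which does not hold.

False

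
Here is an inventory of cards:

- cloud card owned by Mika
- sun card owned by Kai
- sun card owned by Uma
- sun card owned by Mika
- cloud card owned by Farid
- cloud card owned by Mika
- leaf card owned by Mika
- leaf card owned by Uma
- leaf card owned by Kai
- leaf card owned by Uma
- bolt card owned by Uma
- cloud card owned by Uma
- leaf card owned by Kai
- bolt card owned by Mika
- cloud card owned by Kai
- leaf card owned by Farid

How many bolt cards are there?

2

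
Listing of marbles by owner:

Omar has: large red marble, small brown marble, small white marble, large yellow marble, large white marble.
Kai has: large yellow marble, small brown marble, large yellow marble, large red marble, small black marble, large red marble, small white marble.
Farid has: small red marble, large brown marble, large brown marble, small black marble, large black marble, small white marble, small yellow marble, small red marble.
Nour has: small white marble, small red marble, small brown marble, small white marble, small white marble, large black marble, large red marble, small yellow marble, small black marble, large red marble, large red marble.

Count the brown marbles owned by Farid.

2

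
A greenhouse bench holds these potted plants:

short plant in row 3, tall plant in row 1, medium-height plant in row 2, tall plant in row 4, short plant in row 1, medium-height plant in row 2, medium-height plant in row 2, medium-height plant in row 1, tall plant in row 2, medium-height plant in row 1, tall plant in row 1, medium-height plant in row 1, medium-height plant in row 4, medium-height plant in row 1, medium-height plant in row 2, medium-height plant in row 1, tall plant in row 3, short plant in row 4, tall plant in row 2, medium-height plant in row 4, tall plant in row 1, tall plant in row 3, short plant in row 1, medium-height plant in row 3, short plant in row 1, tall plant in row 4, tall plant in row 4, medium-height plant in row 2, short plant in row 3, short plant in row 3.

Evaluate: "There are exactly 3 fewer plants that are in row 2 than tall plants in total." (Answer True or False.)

True

|plants in row 2| = 7.
|tall plants| = 10.
The claim requires 10 − 7 (= 3) to equal 3, which holds.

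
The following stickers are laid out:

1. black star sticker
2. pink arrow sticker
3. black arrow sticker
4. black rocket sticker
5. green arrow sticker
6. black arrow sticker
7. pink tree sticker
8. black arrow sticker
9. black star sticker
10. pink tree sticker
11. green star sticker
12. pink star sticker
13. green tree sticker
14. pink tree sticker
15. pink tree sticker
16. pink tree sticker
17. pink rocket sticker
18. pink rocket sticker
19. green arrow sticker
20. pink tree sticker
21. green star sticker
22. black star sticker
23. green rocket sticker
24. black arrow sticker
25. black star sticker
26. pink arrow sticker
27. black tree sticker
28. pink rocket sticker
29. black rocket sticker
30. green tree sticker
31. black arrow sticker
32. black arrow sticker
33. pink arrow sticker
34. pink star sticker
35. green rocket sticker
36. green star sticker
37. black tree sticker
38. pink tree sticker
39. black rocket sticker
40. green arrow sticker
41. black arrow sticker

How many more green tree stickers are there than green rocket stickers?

0

green tree stickers: 2.
green rocket stickers: 2.
2 − 2 = 0.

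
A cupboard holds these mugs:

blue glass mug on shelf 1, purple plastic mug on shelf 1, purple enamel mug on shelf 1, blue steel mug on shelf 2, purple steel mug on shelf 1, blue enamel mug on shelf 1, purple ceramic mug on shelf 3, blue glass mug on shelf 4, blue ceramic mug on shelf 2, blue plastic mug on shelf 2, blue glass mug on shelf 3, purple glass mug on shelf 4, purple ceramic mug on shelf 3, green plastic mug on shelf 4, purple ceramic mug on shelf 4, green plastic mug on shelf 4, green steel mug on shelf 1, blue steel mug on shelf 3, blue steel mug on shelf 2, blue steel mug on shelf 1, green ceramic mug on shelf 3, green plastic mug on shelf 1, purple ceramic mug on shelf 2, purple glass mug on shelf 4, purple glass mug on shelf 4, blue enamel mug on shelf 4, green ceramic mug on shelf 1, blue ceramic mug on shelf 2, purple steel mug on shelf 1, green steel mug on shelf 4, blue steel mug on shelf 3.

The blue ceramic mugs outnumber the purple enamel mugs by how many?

blue ceramic mugs: 2.
purple enamel mugs: 1.
2 − 1 = 1.

1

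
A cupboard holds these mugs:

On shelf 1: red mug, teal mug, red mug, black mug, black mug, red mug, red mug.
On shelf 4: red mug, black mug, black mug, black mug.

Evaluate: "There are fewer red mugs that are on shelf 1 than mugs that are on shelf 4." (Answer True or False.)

False

|red mugs on shelf 1| = 4.
|mugs on shelf 4| = 4.
The claim requires 4 < 4, which does not hold.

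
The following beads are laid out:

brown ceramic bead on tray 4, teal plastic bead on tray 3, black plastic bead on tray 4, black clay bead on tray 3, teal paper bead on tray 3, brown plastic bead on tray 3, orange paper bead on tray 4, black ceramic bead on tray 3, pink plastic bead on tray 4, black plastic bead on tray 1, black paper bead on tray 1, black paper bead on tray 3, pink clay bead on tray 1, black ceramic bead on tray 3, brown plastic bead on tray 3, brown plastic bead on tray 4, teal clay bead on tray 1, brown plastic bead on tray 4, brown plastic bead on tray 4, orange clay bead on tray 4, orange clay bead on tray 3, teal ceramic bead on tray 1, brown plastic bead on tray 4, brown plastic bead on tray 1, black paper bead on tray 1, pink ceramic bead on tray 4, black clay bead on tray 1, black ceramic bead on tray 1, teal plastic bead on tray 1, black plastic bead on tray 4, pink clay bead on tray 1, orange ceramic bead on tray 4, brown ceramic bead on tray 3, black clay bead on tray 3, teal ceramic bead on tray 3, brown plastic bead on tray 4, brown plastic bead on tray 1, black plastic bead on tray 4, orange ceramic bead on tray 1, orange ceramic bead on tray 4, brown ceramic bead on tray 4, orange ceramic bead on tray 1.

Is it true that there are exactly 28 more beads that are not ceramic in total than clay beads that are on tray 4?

True

beads that are not ceramic: 29.
clay beads on tray 4: 1.
The claim requires 29 − 1 (= 28) to equal 28, which holds.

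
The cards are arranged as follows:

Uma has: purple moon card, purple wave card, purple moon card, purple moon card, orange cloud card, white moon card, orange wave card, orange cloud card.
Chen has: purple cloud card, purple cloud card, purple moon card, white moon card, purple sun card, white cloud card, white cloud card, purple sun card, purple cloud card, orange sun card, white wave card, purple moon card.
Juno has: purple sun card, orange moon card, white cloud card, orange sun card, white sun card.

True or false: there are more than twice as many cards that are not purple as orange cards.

True

|cards that are not purple| = 13.
|orange cards| = 6.
The claim requires 13 > 2 × 6 = 12, which holds.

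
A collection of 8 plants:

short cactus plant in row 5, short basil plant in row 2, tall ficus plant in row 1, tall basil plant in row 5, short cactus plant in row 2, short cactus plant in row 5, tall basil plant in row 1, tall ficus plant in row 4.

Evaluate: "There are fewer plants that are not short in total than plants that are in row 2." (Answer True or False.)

plants that are not short: 4.
plants in row 2: 2.
The claim requires 4 < 2, which does not hold.

False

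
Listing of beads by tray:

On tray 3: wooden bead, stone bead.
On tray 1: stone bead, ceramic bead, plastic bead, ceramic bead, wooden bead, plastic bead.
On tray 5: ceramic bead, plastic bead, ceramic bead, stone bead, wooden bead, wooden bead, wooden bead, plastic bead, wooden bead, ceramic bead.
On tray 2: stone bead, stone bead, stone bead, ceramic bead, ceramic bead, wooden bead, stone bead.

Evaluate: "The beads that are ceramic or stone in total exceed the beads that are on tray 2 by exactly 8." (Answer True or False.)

False

There are 14 beads that are ceramic or stone.
There are 7 beads on tray 2.
The claim requires 14 − 7 (= 7) to equal 8, which does not hold.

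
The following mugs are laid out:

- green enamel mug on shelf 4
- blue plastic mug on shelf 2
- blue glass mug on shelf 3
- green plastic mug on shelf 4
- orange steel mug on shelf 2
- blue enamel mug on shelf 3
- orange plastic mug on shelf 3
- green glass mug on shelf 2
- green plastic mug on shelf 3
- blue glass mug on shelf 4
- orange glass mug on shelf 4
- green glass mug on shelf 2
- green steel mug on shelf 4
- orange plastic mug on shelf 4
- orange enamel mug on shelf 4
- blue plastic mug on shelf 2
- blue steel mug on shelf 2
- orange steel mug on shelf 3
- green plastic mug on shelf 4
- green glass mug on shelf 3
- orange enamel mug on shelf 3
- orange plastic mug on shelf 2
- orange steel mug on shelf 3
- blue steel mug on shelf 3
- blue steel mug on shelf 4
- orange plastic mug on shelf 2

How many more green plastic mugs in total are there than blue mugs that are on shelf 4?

green plastic mugs: 3.
blue mugs on shelf 4: 2.
3 − 2 = 1.

1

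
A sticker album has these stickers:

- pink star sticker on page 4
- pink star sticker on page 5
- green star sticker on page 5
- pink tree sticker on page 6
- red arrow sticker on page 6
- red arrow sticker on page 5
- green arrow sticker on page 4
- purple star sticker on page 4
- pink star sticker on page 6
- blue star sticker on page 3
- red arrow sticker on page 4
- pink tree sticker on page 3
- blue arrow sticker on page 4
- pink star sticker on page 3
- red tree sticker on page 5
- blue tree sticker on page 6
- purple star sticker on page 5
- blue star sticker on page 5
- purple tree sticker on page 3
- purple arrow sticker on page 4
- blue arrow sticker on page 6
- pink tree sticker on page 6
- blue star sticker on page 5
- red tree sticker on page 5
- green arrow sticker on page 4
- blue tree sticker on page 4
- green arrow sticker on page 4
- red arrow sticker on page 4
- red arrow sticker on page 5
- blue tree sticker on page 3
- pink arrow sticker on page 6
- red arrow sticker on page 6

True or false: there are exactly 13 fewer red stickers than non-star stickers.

False

red stickers: 8.
non-star stickers: 22.
The claim requires 22 − 8 (= 14) to equal 13, which does not hold.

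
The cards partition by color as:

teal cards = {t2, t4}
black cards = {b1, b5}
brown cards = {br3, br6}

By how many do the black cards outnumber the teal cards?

black cards: 2.
teal cards: 2.
2 − 2 = 0.

0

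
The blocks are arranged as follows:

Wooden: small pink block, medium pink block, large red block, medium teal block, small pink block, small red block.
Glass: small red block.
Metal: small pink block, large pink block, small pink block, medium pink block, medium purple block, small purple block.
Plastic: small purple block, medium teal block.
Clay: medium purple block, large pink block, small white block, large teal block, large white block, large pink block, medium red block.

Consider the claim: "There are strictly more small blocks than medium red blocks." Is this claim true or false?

True

small blocks: 9.
medium red blocks: 1.
The claim requires 9 > 1, which holds.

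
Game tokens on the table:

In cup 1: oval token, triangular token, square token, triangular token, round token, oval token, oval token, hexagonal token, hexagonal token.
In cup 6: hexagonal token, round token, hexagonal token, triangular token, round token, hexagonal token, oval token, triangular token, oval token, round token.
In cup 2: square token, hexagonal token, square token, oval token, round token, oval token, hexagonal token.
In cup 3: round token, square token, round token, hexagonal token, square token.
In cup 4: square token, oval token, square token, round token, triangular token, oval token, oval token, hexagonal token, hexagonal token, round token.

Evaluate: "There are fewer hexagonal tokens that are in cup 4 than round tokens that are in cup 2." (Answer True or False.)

hexagonal tokens in cup 4: 2.
round tokens in cup 2: 1.
The claim requires 2 < 1, which does not hold.

False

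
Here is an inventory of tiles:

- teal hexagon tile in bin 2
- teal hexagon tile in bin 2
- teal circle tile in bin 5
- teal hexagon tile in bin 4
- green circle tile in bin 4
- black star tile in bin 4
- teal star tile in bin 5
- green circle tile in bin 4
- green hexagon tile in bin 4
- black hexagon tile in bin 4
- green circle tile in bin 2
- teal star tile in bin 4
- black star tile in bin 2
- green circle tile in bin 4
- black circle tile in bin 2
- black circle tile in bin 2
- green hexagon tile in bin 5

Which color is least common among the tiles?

Counts by color: teal 6, green 6, black 5.
The minimum is 5, held uniquely by black.

black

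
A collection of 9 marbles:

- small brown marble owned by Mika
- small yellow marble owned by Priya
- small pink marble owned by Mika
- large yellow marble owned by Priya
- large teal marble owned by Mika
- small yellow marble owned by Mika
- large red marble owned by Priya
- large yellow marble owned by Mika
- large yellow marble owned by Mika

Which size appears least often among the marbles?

Counts by size: large 5, small 4.
The minimum is 4, held uniquely by small.

small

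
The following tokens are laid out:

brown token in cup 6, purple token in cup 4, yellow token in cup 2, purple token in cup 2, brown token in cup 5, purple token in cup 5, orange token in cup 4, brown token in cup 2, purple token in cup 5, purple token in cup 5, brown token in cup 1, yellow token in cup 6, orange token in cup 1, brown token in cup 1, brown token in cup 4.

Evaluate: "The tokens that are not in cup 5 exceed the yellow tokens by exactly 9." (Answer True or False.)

There are 11 tokens that are not in cup 5.
There are 2 yellow tokens.
The claim requires 11 − 2 (= 9) to equal 9, which holds.

True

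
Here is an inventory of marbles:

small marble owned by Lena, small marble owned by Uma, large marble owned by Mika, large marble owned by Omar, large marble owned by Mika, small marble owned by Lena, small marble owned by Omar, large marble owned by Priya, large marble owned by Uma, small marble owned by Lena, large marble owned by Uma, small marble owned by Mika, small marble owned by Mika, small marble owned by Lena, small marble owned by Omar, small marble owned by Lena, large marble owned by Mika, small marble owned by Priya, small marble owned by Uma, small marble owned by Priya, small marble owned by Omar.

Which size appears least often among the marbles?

large

Counts by size: small 14, large 7.
The minimum is 7, held uniquely by large.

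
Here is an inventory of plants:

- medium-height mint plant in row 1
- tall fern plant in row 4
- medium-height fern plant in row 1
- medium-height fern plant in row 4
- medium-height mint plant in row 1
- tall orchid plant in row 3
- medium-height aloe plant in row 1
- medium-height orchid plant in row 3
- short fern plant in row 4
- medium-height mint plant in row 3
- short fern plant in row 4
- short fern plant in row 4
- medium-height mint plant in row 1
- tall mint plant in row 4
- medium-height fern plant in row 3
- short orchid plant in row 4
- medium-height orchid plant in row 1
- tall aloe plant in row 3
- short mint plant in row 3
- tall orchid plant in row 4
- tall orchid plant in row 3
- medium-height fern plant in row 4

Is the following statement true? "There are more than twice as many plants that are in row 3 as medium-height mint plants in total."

plants in row 3: 7.
medium-height mint plants: 4.
The claim requires 7 > 2 × 4 = 8, which does not hold.

False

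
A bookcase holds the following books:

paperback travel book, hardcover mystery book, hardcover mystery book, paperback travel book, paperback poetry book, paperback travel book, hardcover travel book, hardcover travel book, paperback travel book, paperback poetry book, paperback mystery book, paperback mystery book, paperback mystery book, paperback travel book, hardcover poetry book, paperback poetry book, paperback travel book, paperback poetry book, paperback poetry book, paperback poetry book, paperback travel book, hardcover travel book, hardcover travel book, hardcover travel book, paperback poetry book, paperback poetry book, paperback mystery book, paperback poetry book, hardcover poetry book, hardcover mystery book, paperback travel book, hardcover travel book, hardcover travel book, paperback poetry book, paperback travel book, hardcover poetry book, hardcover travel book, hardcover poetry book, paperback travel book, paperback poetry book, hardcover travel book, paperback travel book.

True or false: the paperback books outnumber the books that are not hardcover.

There are 26 paperback books.
There are 26 books that are not hardcover.
The claim requires 26 > 26, which does not hold.

False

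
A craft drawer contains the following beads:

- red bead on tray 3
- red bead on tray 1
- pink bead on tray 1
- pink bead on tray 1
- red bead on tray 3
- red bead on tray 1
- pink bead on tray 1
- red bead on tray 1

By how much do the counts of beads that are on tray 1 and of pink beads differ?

beads on tray 1: 6. pink beads: 3.
|6 − 3| = 6 − 3 = 3.

3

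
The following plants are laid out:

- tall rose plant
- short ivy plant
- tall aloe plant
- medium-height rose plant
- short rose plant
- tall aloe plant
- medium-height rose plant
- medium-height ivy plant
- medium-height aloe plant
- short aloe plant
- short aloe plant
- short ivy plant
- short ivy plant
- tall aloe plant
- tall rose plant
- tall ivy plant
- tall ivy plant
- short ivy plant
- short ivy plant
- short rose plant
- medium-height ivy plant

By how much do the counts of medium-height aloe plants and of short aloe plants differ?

1

medium-height aloe plants: 1. short aloe plants: 2.
|1 − 2| = 2 − 1 = 1.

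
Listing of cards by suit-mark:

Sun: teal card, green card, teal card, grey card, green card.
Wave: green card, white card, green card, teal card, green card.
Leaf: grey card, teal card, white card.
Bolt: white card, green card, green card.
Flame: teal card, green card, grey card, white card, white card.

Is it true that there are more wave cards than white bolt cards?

True

wave cards: 5.
white bolt cards: 1.
The claim requires 5 > 1, which holds.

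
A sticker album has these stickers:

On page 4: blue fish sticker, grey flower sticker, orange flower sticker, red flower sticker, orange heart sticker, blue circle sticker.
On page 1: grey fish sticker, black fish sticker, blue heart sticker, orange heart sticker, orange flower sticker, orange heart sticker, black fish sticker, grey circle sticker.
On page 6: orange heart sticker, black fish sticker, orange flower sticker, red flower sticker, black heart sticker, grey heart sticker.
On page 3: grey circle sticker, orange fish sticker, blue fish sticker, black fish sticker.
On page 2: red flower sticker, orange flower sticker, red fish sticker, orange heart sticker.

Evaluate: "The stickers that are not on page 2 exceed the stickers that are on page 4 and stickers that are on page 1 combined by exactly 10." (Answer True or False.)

True

stickers that are not on page 2: 24.
stickers on page 4: 6; stickers on page 1: 8; combined: 6 + 8 = 14.
The claim requires 24 − 14 (= 10) to equal 10, which holds.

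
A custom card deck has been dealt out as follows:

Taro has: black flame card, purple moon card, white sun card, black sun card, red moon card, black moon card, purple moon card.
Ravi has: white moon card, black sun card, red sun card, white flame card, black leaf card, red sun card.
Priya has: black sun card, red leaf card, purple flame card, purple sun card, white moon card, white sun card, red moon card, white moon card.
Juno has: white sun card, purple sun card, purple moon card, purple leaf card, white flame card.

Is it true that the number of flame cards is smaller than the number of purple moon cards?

False

There are 4 flame cards.
There are 3 purple moon cards.
The claim requires 4 < 3, which does not hold.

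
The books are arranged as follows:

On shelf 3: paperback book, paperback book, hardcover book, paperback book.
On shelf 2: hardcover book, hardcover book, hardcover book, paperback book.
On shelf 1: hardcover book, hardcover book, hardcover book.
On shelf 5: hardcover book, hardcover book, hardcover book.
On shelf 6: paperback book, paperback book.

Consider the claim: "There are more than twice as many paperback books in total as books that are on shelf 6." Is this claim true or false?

True

paperback books: 6.
books on shelf 6: 2.
The claim requires 6 > 2 × 2 = 4, which holds.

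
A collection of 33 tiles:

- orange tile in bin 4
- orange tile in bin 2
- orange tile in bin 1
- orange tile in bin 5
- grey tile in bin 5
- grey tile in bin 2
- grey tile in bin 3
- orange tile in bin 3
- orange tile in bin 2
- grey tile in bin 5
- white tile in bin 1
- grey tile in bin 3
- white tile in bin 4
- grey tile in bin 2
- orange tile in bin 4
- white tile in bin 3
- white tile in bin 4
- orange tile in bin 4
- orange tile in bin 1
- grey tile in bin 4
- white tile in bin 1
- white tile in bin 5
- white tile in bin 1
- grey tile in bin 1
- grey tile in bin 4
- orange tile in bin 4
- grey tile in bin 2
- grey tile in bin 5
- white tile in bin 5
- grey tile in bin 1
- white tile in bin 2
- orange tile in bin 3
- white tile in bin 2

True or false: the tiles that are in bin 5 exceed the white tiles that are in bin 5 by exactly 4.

True

There are 6 tiles in bin 5.
There are 2 white tiles in bin 5.
The claim requires 6 − 2 (= 4) to equal 4, which holds.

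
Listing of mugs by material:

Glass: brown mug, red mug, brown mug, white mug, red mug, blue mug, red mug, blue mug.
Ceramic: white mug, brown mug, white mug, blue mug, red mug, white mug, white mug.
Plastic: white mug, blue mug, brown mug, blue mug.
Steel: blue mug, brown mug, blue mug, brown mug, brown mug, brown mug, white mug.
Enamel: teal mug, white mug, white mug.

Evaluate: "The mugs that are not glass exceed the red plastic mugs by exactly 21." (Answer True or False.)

True

|mugs that are not glass| = 21.
|red plastic mugs| = 0.
The claim requires 21 − 0 (= 21) to equal 21, which holds.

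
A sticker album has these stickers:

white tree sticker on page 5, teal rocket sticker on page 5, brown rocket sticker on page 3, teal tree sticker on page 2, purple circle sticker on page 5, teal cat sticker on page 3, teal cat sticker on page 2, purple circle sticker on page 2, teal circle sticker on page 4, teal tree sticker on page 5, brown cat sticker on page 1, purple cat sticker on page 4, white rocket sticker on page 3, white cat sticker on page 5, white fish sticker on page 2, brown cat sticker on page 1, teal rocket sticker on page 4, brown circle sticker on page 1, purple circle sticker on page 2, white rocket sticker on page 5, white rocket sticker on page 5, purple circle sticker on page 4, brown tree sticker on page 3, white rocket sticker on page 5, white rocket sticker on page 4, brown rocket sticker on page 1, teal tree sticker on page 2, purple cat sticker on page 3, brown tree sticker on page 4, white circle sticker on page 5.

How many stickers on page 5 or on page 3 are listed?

on page 3: 5; on page 5: 9; together 5 + 9 = 14.

14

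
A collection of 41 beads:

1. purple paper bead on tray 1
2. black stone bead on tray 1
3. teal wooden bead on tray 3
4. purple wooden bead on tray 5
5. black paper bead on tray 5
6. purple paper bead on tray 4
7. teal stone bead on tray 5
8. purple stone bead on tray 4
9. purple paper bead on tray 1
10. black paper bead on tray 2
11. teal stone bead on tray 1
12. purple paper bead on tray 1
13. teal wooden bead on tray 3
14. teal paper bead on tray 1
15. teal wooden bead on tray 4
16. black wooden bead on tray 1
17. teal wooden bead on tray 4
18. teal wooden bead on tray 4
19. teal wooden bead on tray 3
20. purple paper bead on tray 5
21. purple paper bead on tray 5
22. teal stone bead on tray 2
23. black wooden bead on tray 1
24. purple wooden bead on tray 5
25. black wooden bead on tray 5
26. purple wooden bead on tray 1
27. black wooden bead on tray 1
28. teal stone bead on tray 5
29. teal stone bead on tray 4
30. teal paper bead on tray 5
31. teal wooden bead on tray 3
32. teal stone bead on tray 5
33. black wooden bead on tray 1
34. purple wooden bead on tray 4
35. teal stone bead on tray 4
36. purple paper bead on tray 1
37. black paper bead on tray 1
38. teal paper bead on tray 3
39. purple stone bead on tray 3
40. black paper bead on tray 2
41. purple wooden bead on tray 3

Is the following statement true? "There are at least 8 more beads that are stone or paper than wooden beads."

False

There are 24 beads that are stone or paper.
There are 17 wooden beads.
The claim requires 24 − 17 = 7 ≥ 8, which does not hold.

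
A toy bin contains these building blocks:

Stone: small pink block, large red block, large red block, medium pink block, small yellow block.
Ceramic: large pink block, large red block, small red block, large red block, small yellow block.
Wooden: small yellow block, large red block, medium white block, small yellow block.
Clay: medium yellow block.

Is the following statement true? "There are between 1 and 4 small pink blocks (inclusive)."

True

There is 1 small pink block.
The claim requires 1 ≤ 1 ≤ 4, which holds.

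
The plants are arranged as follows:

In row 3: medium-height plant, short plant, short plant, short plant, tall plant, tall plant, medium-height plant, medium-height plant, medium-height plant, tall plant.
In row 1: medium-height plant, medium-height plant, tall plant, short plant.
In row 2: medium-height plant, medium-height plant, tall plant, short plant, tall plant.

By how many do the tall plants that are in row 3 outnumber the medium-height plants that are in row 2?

tall plants in row 3: 3.
medium-height plants in row 2: 2.
3 − 2 = 1.

1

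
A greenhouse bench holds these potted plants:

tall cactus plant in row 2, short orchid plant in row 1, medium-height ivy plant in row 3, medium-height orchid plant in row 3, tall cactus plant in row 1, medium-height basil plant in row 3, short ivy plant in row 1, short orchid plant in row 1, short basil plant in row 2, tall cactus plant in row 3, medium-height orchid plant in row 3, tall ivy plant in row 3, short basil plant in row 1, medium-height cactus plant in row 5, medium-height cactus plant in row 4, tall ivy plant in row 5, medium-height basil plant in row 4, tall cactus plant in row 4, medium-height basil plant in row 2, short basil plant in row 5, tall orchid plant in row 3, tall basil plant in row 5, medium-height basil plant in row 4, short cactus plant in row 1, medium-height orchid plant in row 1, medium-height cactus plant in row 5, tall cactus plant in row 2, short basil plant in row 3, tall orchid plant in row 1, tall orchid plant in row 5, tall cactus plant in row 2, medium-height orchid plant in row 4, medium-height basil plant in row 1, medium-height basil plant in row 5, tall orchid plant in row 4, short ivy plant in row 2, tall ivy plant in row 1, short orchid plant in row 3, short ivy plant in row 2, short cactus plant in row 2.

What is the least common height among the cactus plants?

Counts by height (restricted to cactus plants): tall 6, medium-height 3, short 2.
The minimum is 2, held uniquely by short.

short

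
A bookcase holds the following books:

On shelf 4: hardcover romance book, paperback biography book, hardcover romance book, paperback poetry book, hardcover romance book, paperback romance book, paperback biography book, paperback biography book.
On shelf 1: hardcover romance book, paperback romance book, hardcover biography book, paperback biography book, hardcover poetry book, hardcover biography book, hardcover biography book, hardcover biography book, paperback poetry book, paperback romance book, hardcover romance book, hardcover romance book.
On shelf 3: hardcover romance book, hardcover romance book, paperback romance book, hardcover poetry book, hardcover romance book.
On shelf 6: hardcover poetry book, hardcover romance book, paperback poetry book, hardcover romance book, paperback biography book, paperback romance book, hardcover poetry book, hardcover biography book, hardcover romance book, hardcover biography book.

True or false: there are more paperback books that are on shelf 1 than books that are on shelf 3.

False

paperback books on shelf 1: 4.
books on shelf 3: 5.
The claim requires 4 > 5, which does not hold.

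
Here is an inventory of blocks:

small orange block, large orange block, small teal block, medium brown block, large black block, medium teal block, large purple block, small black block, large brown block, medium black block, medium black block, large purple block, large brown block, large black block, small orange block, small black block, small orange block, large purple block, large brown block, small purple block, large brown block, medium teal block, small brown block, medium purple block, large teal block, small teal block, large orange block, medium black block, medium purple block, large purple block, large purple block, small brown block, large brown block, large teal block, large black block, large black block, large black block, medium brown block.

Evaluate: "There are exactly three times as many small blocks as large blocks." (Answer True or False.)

False

small blocks: 10.
large blocks: 19.
The claim requires 10 = 3 × 19 = 57, which does not hold.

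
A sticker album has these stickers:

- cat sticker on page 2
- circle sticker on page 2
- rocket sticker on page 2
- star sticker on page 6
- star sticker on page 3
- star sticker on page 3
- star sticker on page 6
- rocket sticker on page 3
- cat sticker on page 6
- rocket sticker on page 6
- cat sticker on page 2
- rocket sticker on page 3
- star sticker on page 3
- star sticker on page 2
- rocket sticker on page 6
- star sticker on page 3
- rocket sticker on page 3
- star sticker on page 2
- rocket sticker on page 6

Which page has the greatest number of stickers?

Counts by page: page 3→7, page 2→6, page 6→6.
The maximum is 7, held uniquely by page 3.

page 3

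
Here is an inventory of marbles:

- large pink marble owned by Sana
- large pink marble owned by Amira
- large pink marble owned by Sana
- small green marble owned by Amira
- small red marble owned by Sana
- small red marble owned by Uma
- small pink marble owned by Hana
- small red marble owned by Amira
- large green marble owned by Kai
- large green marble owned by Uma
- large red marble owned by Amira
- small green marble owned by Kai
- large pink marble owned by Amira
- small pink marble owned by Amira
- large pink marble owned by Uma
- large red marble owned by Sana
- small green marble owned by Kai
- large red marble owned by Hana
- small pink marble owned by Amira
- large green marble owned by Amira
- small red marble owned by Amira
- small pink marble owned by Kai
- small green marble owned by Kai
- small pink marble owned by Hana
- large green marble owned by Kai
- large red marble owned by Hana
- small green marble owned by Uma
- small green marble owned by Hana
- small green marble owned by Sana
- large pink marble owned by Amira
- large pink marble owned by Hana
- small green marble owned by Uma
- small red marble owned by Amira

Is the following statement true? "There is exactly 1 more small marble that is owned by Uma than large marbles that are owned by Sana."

False

|small marbles owned by Uma| = 3.
|large marbles owned by Sana| = 3.
The claim requires 3 − 3 (= 0) to equal 1, which does not hold.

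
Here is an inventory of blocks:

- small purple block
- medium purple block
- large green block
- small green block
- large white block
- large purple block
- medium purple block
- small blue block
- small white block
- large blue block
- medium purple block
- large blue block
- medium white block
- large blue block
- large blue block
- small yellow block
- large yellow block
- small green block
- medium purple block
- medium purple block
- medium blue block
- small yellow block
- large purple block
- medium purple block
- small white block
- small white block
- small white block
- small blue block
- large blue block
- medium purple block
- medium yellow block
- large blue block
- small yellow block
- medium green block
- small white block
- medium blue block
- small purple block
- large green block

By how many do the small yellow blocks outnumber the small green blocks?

small yellow blocks: 3.
small green blocks: 2.
3 − 2 = 1.

1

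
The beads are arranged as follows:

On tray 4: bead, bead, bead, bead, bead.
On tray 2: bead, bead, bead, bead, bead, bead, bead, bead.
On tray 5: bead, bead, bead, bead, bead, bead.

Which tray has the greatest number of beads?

tray 2

Counts by tray: tray 2→8, tray 5→6, tray 4→5.
The maximum is 8, held uniquely by tray 2.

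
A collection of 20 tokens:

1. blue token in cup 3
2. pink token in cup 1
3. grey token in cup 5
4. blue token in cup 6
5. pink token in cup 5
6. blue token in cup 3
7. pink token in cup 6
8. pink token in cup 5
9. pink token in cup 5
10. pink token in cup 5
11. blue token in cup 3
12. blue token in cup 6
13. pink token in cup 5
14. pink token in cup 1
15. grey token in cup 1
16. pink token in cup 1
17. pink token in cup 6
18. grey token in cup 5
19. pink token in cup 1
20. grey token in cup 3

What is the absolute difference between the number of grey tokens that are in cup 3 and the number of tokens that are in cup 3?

grey tokens in cup 3: 1. tokens in cup 3: 4.
|1 − 4| = 4 − 1 = 3.

3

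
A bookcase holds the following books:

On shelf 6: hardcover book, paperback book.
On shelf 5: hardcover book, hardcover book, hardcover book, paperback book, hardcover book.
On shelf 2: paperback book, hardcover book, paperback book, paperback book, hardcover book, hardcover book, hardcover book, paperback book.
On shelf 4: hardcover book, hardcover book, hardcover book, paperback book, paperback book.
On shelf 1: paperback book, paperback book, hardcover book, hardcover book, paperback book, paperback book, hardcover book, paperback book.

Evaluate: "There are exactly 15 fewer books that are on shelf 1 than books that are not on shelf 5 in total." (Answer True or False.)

True

books on shelf 1: 8.
books that are not on shelf 5: 23.
The claim requires 23 − 8 (= 15) to equal 15, which holds.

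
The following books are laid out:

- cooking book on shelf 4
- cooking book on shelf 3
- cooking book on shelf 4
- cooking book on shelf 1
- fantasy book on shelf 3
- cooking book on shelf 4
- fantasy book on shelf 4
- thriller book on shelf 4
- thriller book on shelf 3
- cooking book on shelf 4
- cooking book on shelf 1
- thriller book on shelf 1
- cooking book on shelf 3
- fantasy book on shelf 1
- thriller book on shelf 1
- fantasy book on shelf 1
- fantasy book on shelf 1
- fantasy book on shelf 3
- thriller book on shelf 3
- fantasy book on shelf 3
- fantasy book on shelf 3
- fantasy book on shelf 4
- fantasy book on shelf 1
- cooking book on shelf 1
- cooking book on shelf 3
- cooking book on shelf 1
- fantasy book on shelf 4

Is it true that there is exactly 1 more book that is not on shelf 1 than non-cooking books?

True

There are 17 books that are not on shelf 1.
There are 16 non-cooking books.
The claim requires 17 − 16 (= 1) to equal 1, which holds.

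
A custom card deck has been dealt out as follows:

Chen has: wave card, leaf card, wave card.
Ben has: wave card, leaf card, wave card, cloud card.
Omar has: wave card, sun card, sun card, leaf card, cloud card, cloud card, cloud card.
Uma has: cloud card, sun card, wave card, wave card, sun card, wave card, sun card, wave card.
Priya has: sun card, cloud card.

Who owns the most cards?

Uma

Counts by player: Uma→8, Omar→7, Ben→4, Chen→3, Priya→2.
The maximum is 8, held uniquely by Uma.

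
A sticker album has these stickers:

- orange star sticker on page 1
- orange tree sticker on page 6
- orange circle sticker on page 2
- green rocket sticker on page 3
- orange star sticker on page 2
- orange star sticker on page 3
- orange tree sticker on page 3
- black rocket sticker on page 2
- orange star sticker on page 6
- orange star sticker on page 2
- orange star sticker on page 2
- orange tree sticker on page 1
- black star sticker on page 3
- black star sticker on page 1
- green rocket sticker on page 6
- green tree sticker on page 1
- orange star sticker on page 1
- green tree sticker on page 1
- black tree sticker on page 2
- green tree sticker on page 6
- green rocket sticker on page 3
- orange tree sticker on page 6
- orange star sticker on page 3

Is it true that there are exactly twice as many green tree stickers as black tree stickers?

False

green tree stickers: 3.
black tree stickers: 1.
The claim requires 3 = 2 × 1 = 2, which does not hold.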